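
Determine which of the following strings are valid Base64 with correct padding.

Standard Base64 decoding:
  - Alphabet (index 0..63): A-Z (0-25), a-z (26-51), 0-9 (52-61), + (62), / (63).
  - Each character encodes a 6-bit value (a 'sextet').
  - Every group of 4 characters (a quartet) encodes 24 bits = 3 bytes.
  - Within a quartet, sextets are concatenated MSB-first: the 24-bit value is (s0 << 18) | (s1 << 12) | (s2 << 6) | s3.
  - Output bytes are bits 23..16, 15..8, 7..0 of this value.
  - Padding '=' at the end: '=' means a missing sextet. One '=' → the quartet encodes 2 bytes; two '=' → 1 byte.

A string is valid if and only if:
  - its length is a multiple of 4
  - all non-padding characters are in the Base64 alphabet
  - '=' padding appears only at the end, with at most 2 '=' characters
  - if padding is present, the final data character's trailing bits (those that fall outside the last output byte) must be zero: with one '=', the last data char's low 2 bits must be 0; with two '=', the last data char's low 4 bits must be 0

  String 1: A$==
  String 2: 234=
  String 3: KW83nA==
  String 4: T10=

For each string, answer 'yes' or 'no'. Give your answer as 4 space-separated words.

Answer: no yes yes yes

Derivation:
String 1: 'A$==' → invalid (bad char(s): ['$'])
String 2: '234=' → valid
String 3: 'KW83nA==' → valid
String 4: 'T10=' → valid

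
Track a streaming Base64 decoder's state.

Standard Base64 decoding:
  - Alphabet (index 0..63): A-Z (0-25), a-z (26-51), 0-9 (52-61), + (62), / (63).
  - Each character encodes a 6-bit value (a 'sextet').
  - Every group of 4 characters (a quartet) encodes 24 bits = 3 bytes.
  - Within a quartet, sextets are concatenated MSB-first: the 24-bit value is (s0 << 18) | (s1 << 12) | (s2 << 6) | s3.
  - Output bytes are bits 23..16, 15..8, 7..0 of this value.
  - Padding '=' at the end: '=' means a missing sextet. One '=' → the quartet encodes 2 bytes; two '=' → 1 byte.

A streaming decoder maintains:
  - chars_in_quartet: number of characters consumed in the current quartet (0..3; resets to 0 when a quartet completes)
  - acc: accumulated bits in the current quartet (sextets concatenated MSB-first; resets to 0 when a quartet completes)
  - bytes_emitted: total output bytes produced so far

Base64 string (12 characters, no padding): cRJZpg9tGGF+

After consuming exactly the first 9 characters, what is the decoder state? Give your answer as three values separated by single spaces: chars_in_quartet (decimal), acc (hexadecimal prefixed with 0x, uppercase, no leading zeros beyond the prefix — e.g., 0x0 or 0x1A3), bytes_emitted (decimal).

After char 0 ('c'=28): chars_in_quartet=1 acc=0x1C bytes_emitted=0
After char 1 ('R'=17): chars_in_quartet=2 acc=0x711 bytes_emitted=0
After char 2 ('J'=9): chars_in_quartet=3 acc=0x1C449 bytes_emitted=0
After char 3 ('Z'=25): chars_in_quartet=4 acc=0x711259 -> emit 71 12 59, reset; bytes_emitted=3
After char 4 ('p'=41): chars_in_quartet=1 acc=0x29 bytes_emitted=3
After char 5 ('g'=32): chars_in_quartet=2 acc=0xA60 bytes_emitted=3
After char 6 ('9'=61): chars_in_quartet=3 acc=0x2983D bytes_emitted=3
After char 7 ('t'=45): chars_in_quartet=4 acc=0xA60F6D -> emit A6 0F 6D, reset; bytes_emitted=6
After char 8 ('G'=6): chars_in_quartet=1 acc=0x6 bytes_emitted=6

Answer: 1 0x6 6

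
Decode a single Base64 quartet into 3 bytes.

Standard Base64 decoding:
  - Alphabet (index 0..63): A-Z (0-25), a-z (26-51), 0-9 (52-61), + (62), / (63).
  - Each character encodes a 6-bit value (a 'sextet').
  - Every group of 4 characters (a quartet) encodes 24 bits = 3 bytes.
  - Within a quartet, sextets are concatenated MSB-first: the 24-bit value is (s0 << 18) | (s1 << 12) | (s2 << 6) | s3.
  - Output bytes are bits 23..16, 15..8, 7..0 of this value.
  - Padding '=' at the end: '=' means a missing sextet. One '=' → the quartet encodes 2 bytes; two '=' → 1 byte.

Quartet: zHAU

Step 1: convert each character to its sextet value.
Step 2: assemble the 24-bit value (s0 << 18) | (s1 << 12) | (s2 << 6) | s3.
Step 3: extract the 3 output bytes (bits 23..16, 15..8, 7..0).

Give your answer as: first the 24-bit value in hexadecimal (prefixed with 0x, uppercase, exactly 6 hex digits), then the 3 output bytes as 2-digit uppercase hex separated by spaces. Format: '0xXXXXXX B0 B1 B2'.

Sextets: z=51, H=7, A=0, U=20
24-bit: (51<<18) | (7<<12) | (0<<6) | 20
      = 0xCC0000 | 0x007000 | 0x000000 | 0x000014
      = 0xCC7014
Bytes: (v>>16)&0xFF=CC, (v>>8)&0xFF=70, v&0xFF=14

Answer: 0xCC7014 CC 70 14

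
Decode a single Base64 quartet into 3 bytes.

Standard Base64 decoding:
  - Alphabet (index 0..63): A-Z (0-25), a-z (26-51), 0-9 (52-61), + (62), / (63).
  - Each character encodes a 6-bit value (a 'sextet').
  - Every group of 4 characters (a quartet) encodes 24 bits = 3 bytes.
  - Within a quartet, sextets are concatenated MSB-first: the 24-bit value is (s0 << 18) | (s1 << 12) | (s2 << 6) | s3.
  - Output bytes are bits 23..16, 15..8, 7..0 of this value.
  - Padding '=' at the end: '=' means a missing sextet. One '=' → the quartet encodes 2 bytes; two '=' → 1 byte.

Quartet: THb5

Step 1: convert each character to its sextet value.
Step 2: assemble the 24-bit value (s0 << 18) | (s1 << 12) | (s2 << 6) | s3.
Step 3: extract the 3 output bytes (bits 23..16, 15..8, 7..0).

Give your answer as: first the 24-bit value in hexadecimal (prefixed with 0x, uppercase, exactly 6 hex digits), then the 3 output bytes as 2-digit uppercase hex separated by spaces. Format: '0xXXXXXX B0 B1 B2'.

Answer: 0x4C76F9 4C 76 F9

Derivation:
Sextets: T=19, H=7, b=27, 5=57
24-bit: (19<<18) | (7<<12) | (27<<6) | 57
      = 0x4C0000 | 0x007000 | 0x0006C0 | 0x000039
      = 0x4C76F9
Bytes: (v>>16)&0xFF=4C, (v>>8)&0xFF=76, v&0xFF=F9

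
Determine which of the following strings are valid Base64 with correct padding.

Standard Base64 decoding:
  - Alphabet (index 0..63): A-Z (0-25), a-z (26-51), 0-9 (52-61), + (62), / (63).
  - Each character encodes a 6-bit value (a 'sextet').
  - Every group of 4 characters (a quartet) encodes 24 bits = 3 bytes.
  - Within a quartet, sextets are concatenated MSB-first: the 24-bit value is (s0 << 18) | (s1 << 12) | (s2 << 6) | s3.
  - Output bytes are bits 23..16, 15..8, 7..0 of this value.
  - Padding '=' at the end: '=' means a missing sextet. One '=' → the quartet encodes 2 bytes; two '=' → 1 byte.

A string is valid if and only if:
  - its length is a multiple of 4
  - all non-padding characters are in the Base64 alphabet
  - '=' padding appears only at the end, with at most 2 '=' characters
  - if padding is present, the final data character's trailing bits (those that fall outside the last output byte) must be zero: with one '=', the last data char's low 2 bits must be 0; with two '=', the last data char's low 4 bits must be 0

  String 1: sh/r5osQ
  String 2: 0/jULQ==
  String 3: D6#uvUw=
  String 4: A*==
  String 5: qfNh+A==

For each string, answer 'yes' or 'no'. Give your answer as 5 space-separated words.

Answer: yes yes no no yes

Derivation:
String 1: 'sh/r5osQ' → valid
String 2: '0/jULQ==' → valid
String 3: 'D6#uvUw=' → invalid (bad char(s): ['#'])
String 4: 'A*==' → invalid (bad char(s): ['*'])
String 5: 'qfNh+A==' → valid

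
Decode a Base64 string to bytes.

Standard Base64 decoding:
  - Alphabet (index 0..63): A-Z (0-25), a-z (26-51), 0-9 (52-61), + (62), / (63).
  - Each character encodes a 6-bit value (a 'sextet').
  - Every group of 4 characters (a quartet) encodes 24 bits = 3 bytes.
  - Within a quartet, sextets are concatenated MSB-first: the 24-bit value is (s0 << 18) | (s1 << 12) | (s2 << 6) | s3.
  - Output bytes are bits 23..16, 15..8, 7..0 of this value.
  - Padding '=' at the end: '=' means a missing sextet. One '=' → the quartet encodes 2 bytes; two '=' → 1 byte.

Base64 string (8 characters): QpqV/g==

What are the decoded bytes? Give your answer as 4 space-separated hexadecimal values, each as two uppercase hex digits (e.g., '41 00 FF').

Answer: 42 9A 95 FE

Derivation:
After char 0 ('Q'=16): chars_in_quartet=1 acc=0x10 bytes_emitted=0
After char 1 ('p'=41): chars_in_quartet=2 acc=0x429 bytes_emitted=0
After char 2 ('q'=42): chars_in_quartet=3 acc=0x10A6A bytes_emitted=0
After char 3 ('V'=21): chars_in_quartet=4 acc=0x429A95 -> emit 42 9A 95, reset; bytes_emitted=3
After char 4 ('/'=63): chars_in_quartet=1 acc=0x3F bytes_emitted=3
After char 5 ('g'=32): chars_in_quartet=2 acc=0xFE0 bytes_emitted=3
Padding '==': partial quartet acc=0xFE0 -> emit FE; bytes_emitted=4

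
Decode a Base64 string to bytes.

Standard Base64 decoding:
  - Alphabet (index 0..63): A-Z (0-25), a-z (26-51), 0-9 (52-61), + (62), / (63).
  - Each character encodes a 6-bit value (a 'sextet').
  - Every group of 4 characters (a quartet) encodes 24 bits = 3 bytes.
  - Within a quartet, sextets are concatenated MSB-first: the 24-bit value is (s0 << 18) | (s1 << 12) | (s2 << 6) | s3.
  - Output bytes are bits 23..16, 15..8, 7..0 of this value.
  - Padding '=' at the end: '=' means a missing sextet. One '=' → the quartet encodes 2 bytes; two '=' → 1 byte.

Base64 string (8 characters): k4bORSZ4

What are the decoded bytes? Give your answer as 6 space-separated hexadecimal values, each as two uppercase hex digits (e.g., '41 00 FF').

After char 0 ('k'=36): chars_in_quartet=1 acc=0x24 bytes_emitted=0
After char 1 ('4'=56): chars_in_quartet=2 acc=0x938 bytes_emitted=0
After char 2 ('b'=27): chars_in_quartet=3 acc=0x24E1B bytes_emitted=0
After char 3 ('O'=14): chars_in_quartet=4 acc=0x9386CE -> emit 93 86 CE, reset; bytes_emitted=3
After char 4 ('R'=17): chars_in_quartet=1 acc=0x11 bytes_emitted=3
After char 5 ('S'=18): chars_in_quartet=2 acc=0x452 bytes_emitted=3
After char 6 ('Z'=25): chars_in_quartet=3 acc=0x11499 bytes_emitted=3
After char 7 ('4'=56): chars_in_quartet=4 acc=0x452678 -> emit 45 26 78, reset; bytes_emitted=6

Answer: 93 86 CE 45 26 78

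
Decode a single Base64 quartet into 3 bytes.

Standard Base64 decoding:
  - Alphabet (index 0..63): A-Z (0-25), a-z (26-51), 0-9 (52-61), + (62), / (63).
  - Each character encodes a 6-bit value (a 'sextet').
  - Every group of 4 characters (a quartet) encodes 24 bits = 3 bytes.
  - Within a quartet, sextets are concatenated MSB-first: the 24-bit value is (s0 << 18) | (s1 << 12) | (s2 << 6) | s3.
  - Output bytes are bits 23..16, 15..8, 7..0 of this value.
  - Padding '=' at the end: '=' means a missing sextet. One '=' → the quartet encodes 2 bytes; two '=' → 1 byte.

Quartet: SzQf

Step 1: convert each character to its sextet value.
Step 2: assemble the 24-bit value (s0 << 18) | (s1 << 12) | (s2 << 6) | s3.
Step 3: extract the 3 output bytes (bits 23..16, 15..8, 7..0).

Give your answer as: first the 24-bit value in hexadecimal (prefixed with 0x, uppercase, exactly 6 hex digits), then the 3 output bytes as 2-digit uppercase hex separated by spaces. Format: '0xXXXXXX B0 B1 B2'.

Sextets: S=18, z=51, Q=16, f=31
24-bit: (18<<18) | (51<<12) | (16<<6) | 31
      = 0x480000 | 0x033000 | 0x000400 | 0x00001F
      = 0x4B341F
Bytes: (v>>16)&0xFF=4B, (v>>8)&0xFF=34, v&0xFF=1F

Answer: 0x4B341F 4B 34 1F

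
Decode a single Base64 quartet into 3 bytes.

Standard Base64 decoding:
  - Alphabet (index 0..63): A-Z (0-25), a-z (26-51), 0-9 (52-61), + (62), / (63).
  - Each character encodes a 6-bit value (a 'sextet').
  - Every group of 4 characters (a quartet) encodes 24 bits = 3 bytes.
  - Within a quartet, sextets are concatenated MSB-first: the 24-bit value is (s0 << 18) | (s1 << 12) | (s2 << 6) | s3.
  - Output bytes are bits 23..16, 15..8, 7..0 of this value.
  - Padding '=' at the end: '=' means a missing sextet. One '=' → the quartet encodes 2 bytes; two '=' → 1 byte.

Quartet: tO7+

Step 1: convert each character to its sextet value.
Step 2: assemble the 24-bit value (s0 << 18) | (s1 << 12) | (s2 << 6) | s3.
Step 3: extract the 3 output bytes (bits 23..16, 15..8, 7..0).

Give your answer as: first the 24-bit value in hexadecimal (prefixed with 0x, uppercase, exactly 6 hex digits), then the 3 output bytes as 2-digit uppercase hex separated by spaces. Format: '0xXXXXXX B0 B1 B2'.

Sextets: t=45, O=14, 7=59, +=62
24-bit: (45<<18) | (14<<12) | (59<<6) | 62
      = 0xB40000 | 0x00E000 | 0x000EC0 | 0x00003E
      = 0xB4EEFE
Bytes: (v>>16)&0xFF=B4, (v>>8)&0xFF=EE, v&0xFF=FE

Answer: 0xB4EEFE B4 EE FE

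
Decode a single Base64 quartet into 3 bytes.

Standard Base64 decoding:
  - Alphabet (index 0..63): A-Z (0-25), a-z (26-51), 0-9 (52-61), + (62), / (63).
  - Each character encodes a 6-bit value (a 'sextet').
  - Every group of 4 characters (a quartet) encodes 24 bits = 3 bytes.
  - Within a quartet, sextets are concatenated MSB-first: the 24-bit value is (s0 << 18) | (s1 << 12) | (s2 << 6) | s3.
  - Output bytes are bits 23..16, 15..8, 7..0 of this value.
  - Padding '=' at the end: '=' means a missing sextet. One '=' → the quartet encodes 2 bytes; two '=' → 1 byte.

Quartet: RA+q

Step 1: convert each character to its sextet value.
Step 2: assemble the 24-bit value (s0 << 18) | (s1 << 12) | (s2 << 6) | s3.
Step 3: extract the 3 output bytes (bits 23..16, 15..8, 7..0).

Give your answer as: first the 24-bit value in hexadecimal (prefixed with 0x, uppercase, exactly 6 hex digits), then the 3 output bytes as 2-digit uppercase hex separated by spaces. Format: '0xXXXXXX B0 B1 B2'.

Sextets: R=17, A=0, +=62, q=42
24-bit: (17<<18) | (0<<12) | (62<<6) | 42
      = 0x440000 | 0x000000 | 0x000F80 | 0x00002A
      = 0x440FAA
Bytes: (v>>16)&0xFF=44, (v>>8)&0xFF=0F, v&0xFF=AA

Answer: 0x440FAA 44 0F AA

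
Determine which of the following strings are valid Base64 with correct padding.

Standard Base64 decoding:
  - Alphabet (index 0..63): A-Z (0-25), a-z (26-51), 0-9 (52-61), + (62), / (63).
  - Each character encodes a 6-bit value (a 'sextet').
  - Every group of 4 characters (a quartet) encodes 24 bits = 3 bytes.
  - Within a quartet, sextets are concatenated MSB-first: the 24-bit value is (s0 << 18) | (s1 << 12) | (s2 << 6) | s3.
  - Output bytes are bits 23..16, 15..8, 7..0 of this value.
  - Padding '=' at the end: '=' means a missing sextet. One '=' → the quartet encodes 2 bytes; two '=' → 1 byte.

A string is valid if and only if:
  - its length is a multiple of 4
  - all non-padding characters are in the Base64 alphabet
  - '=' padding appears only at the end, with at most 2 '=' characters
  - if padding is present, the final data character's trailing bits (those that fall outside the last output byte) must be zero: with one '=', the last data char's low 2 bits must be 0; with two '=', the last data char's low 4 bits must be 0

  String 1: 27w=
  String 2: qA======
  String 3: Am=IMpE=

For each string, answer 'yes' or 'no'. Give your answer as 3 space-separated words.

String 1: '27w=' → valid
String 2: 'qA======' → invalid (6 pad chars (max 2))
String 3: 'Am=IMpE=' → invalid (bad char(s): ['=']; '=' in middle)

Answer: yes no no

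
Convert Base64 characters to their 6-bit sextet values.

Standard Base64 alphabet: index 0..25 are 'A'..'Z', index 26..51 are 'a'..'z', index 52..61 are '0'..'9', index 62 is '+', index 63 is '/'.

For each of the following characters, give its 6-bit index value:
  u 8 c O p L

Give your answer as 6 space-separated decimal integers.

'u': a..z range, 26 + ord('u') − ord('a') = 46
'8': 0..9 range, 52 + ord('8') − ord('0') = 60
'c': a..z range, 26 + ord('c') − ord('a') = 28
'O': A..Z range, ord('O') − ord('A') = 14
'p': a..z range, 26 + ord('p') − ord('a') = 41
'L': A..Z range, ord('L') − ord('A') = 11

Answer: 46 60 28 14 41 11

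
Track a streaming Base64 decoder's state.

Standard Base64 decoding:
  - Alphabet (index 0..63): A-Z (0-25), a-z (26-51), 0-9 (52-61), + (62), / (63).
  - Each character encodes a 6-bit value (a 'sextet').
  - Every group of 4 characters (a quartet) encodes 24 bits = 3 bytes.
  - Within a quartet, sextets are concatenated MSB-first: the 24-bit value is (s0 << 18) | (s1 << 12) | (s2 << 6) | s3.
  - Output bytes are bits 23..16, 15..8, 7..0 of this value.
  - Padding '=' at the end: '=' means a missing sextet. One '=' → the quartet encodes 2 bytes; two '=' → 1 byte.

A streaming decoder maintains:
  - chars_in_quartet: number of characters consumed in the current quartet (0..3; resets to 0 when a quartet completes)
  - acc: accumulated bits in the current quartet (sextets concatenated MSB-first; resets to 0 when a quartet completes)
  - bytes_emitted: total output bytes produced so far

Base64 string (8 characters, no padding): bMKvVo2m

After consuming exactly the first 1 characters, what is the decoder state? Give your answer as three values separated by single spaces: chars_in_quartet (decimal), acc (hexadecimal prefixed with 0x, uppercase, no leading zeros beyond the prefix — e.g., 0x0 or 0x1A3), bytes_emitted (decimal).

Answer: 1 0x1B 0

Derivation:
After char 0 ('b'=27): chars_in_quartet=1 acc=0x1B bytes_emitted=0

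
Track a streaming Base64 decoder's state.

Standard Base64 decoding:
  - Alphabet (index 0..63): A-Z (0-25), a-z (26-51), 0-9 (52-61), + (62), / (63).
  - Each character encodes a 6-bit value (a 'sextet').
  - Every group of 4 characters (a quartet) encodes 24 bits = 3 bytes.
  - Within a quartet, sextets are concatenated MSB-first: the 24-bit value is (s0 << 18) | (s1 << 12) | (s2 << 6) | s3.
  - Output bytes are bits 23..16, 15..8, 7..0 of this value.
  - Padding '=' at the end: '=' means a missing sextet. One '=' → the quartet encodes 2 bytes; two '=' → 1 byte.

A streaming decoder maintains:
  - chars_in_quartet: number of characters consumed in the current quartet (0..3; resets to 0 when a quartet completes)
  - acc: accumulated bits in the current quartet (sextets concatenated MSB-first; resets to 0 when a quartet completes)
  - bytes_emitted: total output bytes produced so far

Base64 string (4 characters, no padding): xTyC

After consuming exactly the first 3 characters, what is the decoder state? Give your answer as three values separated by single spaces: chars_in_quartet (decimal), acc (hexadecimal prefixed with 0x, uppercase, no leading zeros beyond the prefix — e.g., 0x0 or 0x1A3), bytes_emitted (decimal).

After char 0 ('x'=49): chars_in_quartet=1 acc=0x31 bytes_emitted=0
After char 1 ('T'=19): chars_in_quartet=2 acc=0xC53 bytes_emitted=0
After char 2 ('y'=50): chars_in_quartet=3 acc=0x314F2 bytes_emitted=0

Answer: 3 0x314F2 0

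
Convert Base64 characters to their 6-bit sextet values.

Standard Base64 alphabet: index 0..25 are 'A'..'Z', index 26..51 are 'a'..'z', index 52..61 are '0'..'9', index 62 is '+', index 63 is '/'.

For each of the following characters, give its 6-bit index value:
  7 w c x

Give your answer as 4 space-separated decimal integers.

Answer: 59 48 28 49

Derivation:
'7': 0..9 range, 52 + ord('7') − ord('0') = 59
'w': a..z range, 26 + ord('w') − ord('a') = 48
'c': a..z range, 26 + ord('c') − ord('a') = 28
'x': a..z range, 26 + ord('x') − ord('a') = 49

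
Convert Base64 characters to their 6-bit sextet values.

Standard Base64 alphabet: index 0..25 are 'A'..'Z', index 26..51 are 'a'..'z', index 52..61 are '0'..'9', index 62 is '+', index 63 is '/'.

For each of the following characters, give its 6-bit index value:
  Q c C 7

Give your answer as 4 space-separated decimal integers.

'Q': A..Z range, ord('Q') − ord('A') = 16
'c': a..z range, 26 + ord('c') − ord('a') = 28
'C': A..Z range, ord('C') − ord('A') = 2
'7': 0..9 range, 52 + ord('7') − ord('0') = 59

Answer: 16 28 2 59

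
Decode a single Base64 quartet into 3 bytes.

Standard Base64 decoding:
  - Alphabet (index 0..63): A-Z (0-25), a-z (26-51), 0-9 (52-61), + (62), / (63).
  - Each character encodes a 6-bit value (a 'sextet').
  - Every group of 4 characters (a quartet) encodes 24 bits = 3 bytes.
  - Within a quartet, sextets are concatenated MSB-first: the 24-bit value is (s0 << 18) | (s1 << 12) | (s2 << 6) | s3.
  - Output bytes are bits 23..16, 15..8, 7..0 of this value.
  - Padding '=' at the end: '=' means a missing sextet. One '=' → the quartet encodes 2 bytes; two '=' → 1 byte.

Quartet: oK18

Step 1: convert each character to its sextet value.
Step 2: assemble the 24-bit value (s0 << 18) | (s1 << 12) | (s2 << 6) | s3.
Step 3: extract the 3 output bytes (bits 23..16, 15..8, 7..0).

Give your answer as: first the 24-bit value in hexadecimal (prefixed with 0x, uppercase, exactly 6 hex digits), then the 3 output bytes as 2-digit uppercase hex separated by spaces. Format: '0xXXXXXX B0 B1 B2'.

Sextets: o=40, K=10, 1=53, 8=60
24-bit: (40<<18) | (10<<12) | (53<<6) | 60
      = 0xA00000 | 0x00A000 | 0x000D40 | 0x00003C
      = 0xA0AD7C
Bytes: (v>>16)&0xFF=A0, (v>>8)&0xFF=AD, v&0xFF=7C

Answer: 0xA0AD7C A0 AD 7C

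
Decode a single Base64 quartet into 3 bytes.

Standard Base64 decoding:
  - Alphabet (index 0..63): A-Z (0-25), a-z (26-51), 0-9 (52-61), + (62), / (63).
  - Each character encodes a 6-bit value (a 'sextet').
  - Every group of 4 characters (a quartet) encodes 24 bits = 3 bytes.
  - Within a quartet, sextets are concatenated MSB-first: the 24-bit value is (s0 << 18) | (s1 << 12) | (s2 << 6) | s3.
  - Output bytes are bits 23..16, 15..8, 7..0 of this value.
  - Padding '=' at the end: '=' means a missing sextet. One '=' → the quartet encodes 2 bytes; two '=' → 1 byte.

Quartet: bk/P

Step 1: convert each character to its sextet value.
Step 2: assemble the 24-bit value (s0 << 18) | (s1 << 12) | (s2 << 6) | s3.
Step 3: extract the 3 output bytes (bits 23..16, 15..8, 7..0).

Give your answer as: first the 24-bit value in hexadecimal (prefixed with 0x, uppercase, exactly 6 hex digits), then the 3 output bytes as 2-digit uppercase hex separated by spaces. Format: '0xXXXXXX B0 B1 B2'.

Sextets: b=27, k=36, /=63, P=15
24-bit: (27<<18) | (36<<12) | (63<<6) | 15
      = 0x6C0000 | 0x024000 | 0x000FC0 | 0x00000F
      = 0x6E4FCF
Bytes: (v>>16)&0xFF=6E, (v>>8)&0xFF=4F, v&0xFF=CF

Answer: 0x6E4FCF 6E 4F CF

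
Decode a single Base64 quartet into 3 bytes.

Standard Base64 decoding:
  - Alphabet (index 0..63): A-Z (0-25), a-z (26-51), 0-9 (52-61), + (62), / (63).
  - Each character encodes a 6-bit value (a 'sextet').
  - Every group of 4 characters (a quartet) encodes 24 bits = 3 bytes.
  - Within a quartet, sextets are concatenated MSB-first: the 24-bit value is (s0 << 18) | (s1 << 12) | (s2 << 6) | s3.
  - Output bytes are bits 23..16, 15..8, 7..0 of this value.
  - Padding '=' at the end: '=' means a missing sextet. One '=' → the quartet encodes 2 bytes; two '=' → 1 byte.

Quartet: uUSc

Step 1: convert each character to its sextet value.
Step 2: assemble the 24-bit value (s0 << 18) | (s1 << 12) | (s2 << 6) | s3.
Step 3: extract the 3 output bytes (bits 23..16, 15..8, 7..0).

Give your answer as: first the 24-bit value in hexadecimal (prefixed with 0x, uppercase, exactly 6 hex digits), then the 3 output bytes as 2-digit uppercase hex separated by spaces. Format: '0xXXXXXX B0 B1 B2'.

Sextets: u=46, U=20, S=18, c=28
24-bit: (46<<18) | (20<<12) | (18<<6) | 28
      = 0xB80000 | 0x014000 | 0x000480 | 0x00001C
      = 0xB9449C
Bytes: (v>>16)&0xFF=B9, (v>>8)&0xFF=44, v&0xFF=9C

Answer: 0xB9449C B9 44 9C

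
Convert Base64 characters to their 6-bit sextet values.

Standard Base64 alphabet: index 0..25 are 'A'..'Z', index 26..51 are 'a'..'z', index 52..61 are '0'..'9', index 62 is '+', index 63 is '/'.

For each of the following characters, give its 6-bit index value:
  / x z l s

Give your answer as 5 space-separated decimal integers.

Answer: 63 49 51 37 44

Derivation:
'/': index 63
'x': a..z range, 26 + ord('x') − ord('a') = 49
'z': a..z range, 26 + ord('z') − ord('a') = 51
'l': a..z range, 26 + ord('l') − ord('a') = 37
's': a..z range, 26 + ord('s') − ord('a') = 44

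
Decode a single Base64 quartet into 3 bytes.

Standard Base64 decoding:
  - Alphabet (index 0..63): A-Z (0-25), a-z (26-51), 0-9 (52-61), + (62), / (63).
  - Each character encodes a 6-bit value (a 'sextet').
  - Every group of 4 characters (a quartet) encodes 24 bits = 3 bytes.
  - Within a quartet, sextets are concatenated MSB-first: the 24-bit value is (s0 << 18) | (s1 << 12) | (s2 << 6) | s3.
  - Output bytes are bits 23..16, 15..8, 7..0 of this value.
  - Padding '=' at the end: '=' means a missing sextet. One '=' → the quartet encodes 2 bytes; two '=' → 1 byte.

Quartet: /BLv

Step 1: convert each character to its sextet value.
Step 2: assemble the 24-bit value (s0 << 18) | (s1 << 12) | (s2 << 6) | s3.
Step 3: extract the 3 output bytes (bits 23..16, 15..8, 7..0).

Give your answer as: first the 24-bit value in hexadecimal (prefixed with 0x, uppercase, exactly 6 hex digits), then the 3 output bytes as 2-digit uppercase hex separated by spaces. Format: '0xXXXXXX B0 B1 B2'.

Answer: 0xFC12EF FC 12 EF

Derivation:
Sextets: /=63, B=1, L=11, v=47
24-bit: (63<<18) | (1<<12) | (11<<6) | 47
      = 0xFC0000 | 0x001000 | 0x0002C0 | 0x00002F
      = 0xFC12EF
Bytes: (v>>16)&0xFF=FC, (v>>8)&0xFF=12, v&0xFF=EF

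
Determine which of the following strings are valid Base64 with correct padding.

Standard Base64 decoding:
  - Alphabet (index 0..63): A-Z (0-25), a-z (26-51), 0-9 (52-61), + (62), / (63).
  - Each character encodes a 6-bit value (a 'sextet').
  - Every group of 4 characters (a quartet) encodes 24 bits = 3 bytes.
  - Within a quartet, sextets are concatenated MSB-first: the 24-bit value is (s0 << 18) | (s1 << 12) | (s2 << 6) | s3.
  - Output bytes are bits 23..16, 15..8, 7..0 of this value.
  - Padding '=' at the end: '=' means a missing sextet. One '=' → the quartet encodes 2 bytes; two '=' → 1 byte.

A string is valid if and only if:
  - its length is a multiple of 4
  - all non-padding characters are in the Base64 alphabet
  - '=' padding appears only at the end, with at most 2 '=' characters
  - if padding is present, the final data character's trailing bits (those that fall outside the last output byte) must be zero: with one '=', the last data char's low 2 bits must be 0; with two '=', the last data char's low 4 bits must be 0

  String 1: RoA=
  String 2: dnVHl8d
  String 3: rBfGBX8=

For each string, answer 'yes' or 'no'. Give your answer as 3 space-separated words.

String 1: 'RoA=' → valid
String 2: 'dnVHl8d' → invalid (len=7 not mult of 4)
String 3: 'rBfGBX8=' → valid

Answer: yes no yes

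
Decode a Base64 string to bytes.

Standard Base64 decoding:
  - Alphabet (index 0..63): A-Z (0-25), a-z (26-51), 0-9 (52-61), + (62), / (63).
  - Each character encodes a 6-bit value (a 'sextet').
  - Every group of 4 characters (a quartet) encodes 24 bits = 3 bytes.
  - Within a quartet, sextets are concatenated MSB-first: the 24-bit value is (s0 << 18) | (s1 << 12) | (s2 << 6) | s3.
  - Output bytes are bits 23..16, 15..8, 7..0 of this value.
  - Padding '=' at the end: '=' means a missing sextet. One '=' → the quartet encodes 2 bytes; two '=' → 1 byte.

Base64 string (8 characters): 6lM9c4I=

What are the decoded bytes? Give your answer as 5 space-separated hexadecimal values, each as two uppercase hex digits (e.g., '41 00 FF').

Answer: EA 53 3D 73 82

Derivation:
After char 0 ('6'=58): chars_in_quartet=1 acc=0x3A bytes_emitted=0
After char 1 ('l'=37): chars_in_quartet=2 acc=0xEA5 bytes_emitted=0
After char 2 ('M'=12): chars_in_quartet=3 acc=0x3A94C bytes_emitted=0
After char 3 ('9'=61): chars_in_quartet=4 acc=0xEA533D -> emit EA 53 3D, reset; bytes_emitted=3
After char 4 ('c'=28): chars_in_quartet=1 acc=0x1C bytes_emitted=3
After char 5 ('4'=56): chars_in_quartet=2 acc=0x738 bytes_emitted=3
After char 6 ('I'=8): chars_in_quartet=3 acc=0x1CE08 bytes_emitted=3
Padding '=': partial quartet acc=0x1CE08 -> emit 73 82; bytes_emitted=5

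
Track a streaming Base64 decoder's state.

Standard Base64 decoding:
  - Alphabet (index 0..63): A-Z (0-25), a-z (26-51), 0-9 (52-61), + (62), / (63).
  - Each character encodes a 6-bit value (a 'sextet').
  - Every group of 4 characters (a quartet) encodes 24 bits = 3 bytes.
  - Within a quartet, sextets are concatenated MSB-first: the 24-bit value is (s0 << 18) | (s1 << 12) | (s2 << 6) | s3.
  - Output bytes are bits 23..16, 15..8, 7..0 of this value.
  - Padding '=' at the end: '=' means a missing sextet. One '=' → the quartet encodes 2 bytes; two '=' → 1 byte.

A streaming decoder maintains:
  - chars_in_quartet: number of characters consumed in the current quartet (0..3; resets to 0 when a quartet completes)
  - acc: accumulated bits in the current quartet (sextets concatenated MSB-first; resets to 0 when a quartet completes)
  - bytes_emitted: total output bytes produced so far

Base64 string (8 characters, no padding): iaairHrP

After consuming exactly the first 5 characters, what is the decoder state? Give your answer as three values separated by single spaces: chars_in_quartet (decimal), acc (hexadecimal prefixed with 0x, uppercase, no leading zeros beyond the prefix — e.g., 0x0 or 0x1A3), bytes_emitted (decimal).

Answer: 1 0x2B 3

Derivation:
After char 0 ('i'=34): chars_in_quartet=1 acc=0x22 bytes_emitted=0
After char 1 ('a'=26): chars_in_quartet=2 acc=0x89A bytes_emitted=0
After char 2 ('a'=26): chars_in_quartet=3 acc=0x2269A bytes_emitted=0
After char 3 ('i'=34): chars_in_quartet=4 acc=0x89A6A2 -> emit 89 A6 A2, reset; bytes_emitted=3
After char 4 ('r'=43): chars_in_quartet=1 acc=0x2B bytes_emitted=3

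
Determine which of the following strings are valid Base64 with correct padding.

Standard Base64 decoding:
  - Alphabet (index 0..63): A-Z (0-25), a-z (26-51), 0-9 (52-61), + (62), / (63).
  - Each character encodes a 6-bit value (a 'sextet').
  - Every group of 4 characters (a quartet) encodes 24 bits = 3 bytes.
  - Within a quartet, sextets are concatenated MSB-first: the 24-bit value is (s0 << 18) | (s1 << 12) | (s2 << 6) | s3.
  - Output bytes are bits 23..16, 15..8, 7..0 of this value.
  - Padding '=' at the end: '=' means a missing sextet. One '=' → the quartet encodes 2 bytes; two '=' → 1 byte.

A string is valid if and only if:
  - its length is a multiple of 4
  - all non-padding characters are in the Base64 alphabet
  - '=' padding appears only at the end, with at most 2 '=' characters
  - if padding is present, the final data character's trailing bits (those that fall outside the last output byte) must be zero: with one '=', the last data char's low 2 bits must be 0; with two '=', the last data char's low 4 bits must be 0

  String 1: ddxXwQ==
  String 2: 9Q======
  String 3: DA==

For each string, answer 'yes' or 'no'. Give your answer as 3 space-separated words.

Answer: yes no yes

Derivation:
String 1: 'ddxXwQ==' → valid
String 2: '9Q======' → invalid (6 pad chars (max 2))
String 3: 'DA==' → valid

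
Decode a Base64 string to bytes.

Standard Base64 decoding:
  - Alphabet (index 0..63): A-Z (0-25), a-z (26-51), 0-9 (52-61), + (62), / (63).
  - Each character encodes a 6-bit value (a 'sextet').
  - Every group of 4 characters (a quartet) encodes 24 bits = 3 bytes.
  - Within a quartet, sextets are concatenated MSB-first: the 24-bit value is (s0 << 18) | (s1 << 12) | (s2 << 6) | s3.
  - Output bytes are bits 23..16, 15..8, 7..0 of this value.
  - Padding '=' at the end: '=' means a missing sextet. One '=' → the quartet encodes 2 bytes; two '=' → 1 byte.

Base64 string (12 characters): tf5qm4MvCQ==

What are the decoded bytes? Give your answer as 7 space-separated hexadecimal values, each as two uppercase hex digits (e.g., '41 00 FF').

After char 0 ('t'=45): chars_in_quartet=1 acc=0x2D bytes_emitted=0
After char 1 ('f'=31): chars_in_quartet=2 acc=0xB5F bytes_emitted=0
After char 2 ('5'=57): chars_in_quartet=3 acc=0x2D7F9 bytes_emitted=0
After char 3 ('q'=42): chars_in_quartet=4 acc=0xB5FE6A -> emit B5 FE 6A, reset; bytes_emitted=3
After char 4 ('m'=38): chars_in_quartet=1 acc=0x26 bytes_emitted=3
After char 5 ('4'=56): chars_in_quartet=2 acc=0x9B8 bytes_emitted=3
After char 6 ('M'=12): chars_in_quartet=3 acc=0x26E0C bytes_emitted=3
After char 7 ('v'=47): chars_in_quartet=4 acc=0x9B832F -> emit 9B 83 2F, reset; bytes_emitted=6
After char 8 ('C'=2): chars_in_quartet=1 acc=0x2 bytes_emitted=6
After char 9 ('Q'=16): chars_in_quartet=2 acc=0x90 bytes_emitted=6
Padding '==': partial quartet acc=0x90 -> emit 09; bytes_emitted=7

Answer: B5 FE 6A 9B 83 2F 09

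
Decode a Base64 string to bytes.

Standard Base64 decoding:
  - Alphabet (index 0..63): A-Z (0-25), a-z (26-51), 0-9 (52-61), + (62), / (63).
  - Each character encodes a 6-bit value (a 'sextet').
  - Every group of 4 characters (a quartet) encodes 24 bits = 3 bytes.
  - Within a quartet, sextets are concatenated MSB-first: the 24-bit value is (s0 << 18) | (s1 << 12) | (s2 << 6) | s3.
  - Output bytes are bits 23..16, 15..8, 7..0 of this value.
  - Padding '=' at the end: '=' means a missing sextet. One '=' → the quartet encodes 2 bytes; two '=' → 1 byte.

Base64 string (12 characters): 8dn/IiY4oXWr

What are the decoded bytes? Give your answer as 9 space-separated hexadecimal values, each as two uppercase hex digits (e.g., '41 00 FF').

Answer: F1 D9 FF 22 26 38 A1 75 AB

Derivation:
After char 0 ('8'=60): chars_in_quartet=1 acc=0x3C bytes_emitted=0
After char 1 ('d'=29): chars_in_quartet=2 acc=0xF1D bytes_emitted=0
After char 2 ('n'=39): chars_in_quartet=3 acc=0x3C767 bytes_emitted=0
After char 3 ('/'=63): chars_in_quartet=4 acc=0xF1D9FF -> emit F1 D9 FF, reset; bytes_emitted=3
After char 4 ('I'=8): chars_in_quartet=1 acc=0x8 bytes_emitted=3
After char 5 ('i'=34): chars_in_quartet=2 acc=0x222 bytes_emitted=3
After char 6 ('Y'=24): chars_in_quartet=3 acc=0x8898 bytes_emitted=3
After char 7 ('4'=56): chars_in_quartet=4 acc=0x222638 -> emit 22 26 38, reset; bytes_emitted=6
After char 8 ('o'=40): chars_in_quartet=1 acc=0x28 bytes_emitted=6
After char 9 ('X'=23): chars_in_quartet=2 acc=0xA17 bytes_emitted=6
After char 10 ('W'=22): chars_in_quartet=3 acc=0x285D6 bytes_emitted=6
After char 11 ('r'=43): chars_in_quartet=4 acc=0xA175AB -> emit A1 75 AB, reset; bytes_emitted=9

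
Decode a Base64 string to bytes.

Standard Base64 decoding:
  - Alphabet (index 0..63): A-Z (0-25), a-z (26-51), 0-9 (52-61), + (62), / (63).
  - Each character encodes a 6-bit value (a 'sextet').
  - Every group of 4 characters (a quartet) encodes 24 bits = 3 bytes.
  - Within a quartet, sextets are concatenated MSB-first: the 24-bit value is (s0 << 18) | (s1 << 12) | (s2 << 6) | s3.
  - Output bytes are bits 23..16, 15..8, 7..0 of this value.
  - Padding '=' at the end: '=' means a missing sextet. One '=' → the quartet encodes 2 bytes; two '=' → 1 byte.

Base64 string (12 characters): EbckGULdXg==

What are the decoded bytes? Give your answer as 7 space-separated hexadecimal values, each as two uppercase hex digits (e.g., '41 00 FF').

After char 0 ('E'=4): chars_in_quartet=1 acc=0x4 bytes_emitted=0
After char 1 ('b'=27): chars_in_quartet=2 acc=0x11B bytes_emitted=0
After char 2 ('c'=28): chars_in_quartet=3 acc=0x46DC bytes_emitted=0
After char 3 ('k'=36): chars_in_quartet=4 acc=0x11B724 -> emit 11 B7 24, reset; bytes_emitted=3
After char 4 ('G'=6): chars_in_quartet=1 acc=0x6 bytes_emitted=3
After char 5 ('U'=20): chars_in_quartet=2 acc=0x194 bytes_emitted=3
After char 6 ('L'=11): chars_in_quartet=3 acc=0x650B bytes_emitted=3
After char 7 ('d'=29): chars_in_quartet=4 acc=0x1942DD -> emit 19 42 DD, reset; bytes_emitted=6
After char 8 ('X'=23): chars_in_quartet=1 acc=0x17 bytes_emitted=6
After char 9 ('g'=32): chars_in_quartet=2 acc=0x5E0 bytes_emitted=6
Padding '==': partial quartet acc=0x5E0 -> emit 5E; bytes_emitted=7

Answer: 11 B7 24 19 42 DD 5E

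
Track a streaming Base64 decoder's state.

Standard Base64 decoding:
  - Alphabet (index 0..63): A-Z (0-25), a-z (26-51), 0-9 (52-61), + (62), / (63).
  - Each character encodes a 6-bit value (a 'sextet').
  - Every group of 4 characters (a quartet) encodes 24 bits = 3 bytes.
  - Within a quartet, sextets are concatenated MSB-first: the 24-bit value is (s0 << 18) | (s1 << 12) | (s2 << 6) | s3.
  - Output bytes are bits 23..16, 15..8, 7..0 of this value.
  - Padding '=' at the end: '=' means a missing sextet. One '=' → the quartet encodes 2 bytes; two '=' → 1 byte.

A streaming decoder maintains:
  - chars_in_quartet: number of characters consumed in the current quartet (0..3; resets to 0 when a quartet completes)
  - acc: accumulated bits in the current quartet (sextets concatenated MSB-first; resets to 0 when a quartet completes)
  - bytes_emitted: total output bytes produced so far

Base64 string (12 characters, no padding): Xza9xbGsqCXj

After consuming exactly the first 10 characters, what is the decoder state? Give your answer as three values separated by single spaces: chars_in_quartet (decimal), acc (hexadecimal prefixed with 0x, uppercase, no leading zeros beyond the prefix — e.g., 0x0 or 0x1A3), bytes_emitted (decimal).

Answer: 2 0xA82 6

Derivation:
After char 0 ('X'=23): chars_in_quartet=1 acc=0x17 bytes_emitted=0
After char 1 ('z'=51): chars_in_quartet=2 acc=0x5F3 bytes_emitted=0
After char 2 ('a'=26): chars_in_quartet=3 acc=0x17CDA bytes_emitted=0
After char 3 ('9'=61): chars_in_quartet=4 acc=0x5F36BD -> emit 5F 36 BD, reset; bytes_emitted=3
After char 4 ('x'=49): chars_in_quartet=1 acc=0x31 bytes_emitted=3
After char 5 ('b'=27): chars_in_quartet=2 acc=0xC5B bytes_emitted=3
After char 6 ('G'=6): chars_in_quartet=3 acc=0x316C6 bytes_emitted=3
After char 7 ('s'=44): chars_in_quartet=4 acc=0xC5B1AC -> emit C5 B1 AC, reset; bytes_emitted=6
After char 8 ('q'=42): chars_in_quartet=1 acc=0x2A bytes_emitted=6
After char 9 ('C'=2): chars_in_quartet=2 acc=0xA82 bytes_emitted=6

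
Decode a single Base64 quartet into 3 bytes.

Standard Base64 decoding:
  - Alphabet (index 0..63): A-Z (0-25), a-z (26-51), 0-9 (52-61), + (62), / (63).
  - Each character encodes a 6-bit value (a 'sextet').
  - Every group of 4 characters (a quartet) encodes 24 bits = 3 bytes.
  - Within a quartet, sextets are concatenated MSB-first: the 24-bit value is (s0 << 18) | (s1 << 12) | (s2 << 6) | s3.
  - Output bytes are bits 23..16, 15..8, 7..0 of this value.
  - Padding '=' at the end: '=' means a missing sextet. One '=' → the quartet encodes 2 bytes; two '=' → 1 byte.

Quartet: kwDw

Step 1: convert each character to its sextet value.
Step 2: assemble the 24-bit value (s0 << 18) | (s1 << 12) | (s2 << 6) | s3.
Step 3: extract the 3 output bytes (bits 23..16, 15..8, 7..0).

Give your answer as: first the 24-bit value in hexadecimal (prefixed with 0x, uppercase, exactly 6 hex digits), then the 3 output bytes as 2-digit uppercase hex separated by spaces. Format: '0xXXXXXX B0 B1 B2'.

Answer: 0x9300F0 93 00 F0

Derivation:
Sextets: k=36, w=48, D=3, w=48
24-bit: (36<<18) | (48<<12) | (3<<6) | 48
      = 0x900000 | 0x030000 | 0x0000C0 | 0x000030
      = 0x9300F0
Bytes: (v>>16)&0xFF=93, (v>>8)&0xFF=00, v&0xFF=F0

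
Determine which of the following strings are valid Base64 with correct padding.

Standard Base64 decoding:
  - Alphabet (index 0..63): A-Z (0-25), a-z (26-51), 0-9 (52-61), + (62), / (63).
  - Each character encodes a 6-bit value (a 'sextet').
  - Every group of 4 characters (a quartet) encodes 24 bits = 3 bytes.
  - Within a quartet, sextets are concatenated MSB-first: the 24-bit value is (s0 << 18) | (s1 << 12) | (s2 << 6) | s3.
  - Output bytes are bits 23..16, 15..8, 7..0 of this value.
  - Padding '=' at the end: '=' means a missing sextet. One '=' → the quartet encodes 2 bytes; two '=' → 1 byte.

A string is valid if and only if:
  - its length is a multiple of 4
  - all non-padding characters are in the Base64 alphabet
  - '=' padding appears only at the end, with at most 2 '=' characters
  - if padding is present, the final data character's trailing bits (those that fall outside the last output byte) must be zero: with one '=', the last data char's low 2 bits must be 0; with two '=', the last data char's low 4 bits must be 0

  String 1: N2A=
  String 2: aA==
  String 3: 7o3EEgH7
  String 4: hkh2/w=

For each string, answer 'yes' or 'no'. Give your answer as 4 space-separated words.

String 1: 'N2A=' → valid
String 2: 'aA==' → valid
String 3: '7o3EEgH7' → valid
String 4: 'hkh2/w=' → invalid (len=7 not mult of 4)

Answer: yes yes yes no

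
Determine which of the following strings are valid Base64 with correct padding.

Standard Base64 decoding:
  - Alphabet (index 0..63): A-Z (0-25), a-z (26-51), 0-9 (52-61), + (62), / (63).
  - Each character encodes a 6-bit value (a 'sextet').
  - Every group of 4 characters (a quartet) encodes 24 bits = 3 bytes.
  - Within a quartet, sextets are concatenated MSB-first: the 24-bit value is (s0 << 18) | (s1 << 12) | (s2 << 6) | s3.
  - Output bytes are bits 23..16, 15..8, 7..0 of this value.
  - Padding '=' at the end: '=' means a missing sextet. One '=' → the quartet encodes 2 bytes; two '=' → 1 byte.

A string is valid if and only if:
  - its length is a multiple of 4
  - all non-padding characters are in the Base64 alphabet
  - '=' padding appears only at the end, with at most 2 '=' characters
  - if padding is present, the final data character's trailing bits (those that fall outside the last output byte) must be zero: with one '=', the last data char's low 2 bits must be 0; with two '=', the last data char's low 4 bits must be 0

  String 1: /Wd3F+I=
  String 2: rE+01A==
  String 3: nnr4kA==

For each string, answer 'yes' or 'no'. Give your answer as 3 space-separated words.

Answer: yes yes yes

Derivation:
String 1: '/Wd3F+I=' → valid
String 2: 'rE+01A==' → valid
String 3: 'nnr4kA==' → valid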